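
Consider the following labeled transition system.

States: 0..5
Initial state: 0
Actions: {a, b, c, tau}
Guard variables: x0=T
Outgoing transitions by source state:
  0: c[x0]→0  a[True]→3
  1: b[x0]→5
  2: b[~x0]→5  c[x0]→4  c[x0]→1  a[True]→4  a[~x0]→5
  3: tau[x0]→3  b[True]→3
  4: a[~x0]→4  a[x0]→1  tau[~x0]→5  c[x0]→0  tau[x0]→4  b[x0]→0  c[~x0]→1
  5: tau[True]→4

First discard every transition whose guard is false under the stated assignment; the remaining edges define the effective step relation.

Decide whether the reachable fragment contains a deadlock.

Answer: DEADLOCK-FREE

Trace:
R = {0,3}
  0: a→3  c→0  [2 out]
  3: b→3  tau→3  [2 out]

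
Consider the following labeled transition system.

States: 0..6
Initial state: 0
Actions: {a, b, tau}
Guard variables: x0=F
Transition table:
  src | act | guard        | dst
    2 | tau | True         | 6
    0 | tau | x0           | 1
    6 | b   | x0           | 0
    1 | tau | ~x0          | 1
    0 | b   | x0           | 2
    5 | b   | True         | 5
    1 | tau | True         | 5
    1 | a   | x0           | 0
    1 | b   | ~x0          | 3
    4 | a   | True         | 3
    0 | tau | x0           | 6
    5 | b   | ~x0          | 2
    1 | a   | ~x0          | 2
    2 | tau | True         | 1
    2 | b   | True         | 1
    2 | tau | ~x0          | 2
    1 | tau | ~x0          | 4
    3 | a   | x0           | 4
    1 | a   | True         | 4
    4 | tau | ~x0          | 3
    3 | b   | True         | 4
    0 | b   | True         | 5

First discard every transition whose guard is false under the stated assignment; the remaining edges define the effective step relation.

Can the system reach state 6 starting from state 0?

16 transition(s) survive guard evaluation.
L0 = {0}
L1 = {5}  cumulative {0,5}
L2 = {2}  cumulative {0,2,5}
L3 = {1,6}  cumulative {0,1,2,5,6}
L4 = {3,4}  cumulative {0,1,2,3,4,5,6}
R = {0,1,2,3,4,5,6}
trace reaching 6: b·b·tau

Answer: REACHABLE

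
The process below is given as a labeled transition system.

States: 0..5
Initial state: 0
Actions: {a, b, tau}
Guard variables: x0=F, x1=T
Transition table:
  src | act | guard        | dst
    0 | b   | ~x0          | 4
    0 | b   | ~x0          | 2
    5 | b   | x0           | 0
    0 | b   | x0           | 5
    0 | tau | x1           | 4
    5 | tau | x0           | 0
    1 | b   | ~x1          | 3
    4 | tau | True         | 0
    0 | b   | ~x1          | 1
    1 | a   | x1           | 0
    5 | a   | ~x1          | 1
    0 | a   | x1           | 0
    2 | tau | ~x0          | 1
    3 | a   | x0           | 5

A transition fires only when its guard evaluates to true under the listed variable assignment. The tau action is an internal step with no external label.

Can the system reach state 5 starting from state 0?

After dropping false guards: 7 live edges.
depth 0: {0}
depth 1: {2,4}  now seen {0,2,4}
depth 2: {1}  now seen {0,1,2,4}
Reachable = {0,1,2,4}

Answer: UNREACHABLE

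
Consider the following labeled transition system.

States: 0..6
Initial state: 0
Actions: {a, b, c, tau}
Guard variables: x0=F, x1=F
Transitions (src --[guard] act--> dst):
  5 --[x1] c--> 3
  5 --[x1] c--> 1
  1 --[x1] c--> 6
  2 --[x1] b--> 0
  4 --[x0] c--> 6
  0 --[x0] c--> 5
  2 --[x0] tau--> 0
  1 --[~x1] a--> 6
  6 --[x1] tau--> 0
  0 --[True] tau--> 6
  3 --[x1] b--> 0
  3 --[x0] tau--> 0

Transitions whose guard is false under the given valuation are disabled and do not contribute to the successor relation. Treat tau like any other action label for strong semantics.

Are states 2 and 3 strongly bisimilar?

Bisimulation quotient by refinement:
  P[0] = {{0,1,2,3,4,5,6}}
  P[1] = {{0},{1},{2,3,4,5,6}}
3 equivalence class(es) (converged in 2)
[2]={2,3,4,5,6}  [3]={2,3,4,5,6}

Answer: BISIMILAR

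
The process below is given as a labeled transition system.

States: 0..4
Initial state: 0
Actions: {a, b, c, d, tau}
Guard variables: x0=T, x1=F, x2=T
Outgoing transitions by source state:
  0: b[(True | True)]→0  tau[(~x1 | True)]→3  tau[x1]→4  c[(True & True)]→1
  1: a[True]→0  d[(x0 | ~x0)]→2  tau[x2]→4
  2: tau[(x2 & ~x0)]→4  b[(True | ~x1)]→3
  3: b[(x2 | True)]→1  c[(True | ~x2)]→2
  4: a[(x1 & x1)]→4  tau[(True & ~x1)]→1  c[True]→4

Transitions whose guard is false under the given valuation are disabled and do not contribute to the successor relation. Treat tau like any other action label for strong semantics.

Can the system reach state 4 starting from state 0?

Answer: REACHABLE

Trace:
Guard filter leaves 11 enabled edge(s).
depth 0: {0}
depth 1: {1,3}  cumulative {0,1,3}
depth 2: {2,4}  cumulative {0,1,2,3,4}
Reach set: {0,1,2,3,4}
witness 4: c·tau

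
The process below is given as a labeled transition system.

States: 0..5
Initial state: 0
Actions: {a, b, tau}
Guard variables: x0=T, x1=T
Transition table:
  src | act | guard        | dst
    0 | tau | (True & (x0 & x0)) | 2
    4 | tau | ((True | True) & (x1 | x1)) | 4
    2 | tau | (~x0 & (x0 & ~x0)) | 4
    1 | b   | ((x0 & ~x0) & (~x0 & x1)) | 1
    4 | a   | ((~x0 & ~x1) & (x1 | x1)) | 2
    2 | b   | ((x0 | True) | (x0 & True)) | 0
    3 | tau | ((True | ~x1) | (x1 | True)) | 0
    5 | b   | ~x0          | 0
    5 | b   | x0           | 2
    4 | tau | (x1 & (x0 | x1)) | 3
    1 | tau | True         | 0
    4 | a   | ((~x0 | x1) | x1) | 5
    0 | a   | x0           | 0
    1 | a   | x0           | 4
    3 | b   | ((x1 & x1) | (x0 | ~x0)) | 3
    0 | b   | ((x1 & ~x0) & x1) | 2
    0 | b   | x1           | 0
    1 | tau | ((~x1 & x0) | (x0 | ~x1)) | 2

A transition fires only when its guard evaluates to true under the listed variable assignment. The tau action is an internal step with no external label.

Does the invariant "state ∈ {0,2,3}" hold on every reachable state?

Answer: INVARIANT HOLDS

Working:
Allowed set {0,2,3}
R = {0,2}
  0: ✓
  2: ✓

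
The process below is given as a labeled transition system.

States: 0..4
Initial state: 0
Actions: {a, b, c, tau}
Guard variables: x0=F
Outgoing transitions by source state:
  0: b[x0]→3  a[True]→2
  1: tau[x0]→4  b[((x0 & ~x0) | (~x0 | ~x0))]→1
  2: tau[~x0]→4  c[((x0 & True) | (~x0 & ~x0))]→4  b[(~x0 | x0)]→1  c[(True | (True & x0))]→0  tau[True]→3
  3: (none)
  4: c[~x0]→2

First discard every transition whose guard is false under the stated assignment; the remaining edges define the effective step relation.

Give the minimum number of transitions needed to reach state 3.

Answer: 2

Working:
Breadth-first toward 3:
  depth 0: {0}
  depth 1: {2}
  depth 2: {1,3,4}
first hit 3 at d=2 via a·tau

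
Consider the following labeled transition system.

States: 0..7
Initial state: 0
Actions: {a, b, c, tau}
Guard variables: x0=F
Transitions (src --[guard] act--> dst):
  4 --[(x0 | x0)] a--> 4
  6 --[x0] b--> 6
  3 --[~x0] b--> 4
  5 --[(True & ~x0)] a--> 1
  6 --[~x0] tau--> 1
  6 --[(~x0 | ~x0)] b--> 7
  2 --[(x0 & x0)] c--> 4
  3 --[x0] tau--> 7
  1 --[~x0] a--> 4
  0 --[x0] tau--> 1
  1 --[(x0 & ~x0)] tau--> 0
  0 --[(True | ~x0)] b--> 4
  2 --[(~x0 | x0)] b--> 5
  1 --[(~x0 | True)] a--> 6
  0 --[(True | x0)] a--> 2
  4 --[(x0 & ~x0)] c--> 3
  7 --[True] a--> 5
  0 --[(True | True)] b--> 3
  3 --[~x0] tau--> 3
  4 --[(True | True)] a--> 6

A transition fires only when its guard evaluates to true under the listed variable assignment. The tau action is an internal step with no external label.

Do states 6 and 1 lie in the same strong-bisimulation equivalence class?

Bisimulation quotient by refinement:
  P[0] = {{0,1,2,3,4,5,6,7}}
  P[1] = {{0},{1,4,5,7},{2},{3,6}}
  P[2] = {{0},{1},{2},{3},{4},{5,7},{6}}
  P[3] = {{0},{1},{2},{3},{4},{5},{6},{7}}
stable after 4 split(s): 8 block(s)
[6]={6}  [1]={1}

Answer: NOT BISIMILAR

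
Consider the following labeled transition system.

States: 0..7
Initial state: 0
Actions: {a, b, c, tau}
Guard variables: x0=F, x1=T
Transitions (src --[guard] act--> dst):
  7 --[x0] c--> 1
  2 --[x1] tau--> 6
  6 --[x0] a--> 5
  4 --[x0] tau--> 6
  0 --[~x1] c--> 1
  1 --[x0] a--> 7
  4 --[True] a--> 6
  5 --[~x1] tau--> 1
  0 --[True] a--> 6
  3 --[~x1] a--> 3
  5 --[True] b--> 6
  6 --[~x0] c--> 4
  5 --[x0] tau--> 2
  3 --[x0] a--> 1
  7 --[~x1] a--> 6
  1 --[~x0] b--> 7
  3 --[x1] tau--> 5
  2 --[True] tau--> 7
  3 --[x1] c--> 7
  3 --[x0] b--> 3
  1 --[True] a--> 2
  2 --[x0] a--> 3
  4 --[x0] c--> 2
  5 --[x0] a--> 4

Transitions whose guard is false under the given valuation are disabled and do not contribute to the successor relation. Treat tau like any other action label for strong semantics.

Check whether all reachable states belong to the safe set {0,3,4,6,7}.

Answer: INVARIANT HOLDS

Trace:
Allowed set {0,3,4,6,7}
Reach set: {0,4,6}
  0: ✓
  4: ✓
  6: ✓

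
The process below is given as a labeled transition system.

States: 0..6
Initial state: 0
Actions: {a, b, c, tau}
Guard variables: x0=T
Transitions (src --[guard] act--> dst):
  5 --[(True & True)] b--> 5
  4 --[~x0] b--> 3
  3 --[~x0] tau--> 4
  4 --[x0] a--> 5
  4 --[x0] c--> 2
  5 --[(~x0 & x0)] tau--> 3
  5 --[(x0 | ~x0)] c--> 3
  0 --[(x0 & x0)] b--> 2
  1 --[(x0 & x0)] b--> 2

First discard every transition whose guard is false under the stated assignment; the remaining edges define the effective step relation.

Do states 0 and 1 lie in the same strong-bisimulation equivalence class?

Answer: BISIMILAR

Trace:
Bisimulation quotient by refinement:
  round 0: {{0,1,2,3,4,5,6}}
  round 1: {{0,1},{2,3,6},{4},{5}}
stable after 2 split(s): 4 block(s)
0∈{0,1}, 1∈{0,1}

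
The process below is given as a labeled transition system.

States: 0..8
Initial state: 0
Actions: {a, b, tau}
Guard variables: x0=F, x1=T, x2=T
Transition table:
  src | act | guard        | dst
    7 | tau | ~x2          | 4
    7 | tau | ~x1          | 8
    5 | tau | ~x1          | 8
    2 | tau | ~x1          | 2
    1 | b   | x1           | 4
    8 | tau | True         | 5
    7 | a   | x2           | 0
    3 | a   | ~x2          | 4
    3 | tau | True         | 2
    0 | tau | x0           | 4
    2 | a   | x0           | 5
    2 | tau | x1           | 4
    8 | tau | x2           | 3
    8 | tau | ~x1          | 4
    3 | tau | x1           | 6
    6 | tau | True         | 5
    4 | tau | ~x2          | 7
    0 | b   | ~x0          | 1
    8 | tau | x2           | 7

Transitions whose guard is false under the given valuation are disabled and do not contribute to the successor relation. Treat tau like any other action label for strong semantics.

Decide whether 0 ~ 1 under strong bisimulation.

Answer: NOT BISIMILAR

Analysis:
Refine partition for ~:
  round 0: {{0,1,2,3,4,5,6,7,8}}
  round 1: {{0,1},{2,3,6,8},{4,5},{7}}
  round 2: {{0},{1},{2,6},{3},{4,5},{7},{8}}
7 equivalence class(es) (converged in 3)
0∈{0}, 1∈{1}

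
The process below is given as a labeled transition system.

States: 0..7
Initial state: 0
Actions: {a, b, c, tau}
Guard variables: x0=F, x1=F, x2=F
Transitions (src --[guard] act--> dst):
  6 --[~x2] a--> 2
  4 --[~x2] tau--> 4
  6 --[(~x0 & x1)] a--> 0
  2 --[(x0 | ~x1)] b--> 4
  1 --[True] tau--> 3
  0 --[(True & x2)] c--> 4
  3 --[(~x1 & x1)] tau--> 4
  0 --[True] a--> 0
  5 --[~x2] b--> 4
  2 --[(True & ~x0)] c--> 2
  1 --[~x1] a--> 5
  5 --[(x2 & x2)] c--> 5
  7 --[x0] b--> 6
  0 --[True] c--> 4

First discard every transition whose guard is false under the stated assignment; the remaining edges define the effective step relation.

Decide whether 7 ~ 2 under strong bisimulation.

Compute ~ classes (split until stable):
  round 0: {{0,1,2,3,4,5,6,7}}
  round 1: {{0},{1},{2},{3,7},{4},{5},{6}}
Fixed point at round 2; 7 class(es).
class of 7: {3,7}; class of 2: {2}

Answer: NOT BISIMILAR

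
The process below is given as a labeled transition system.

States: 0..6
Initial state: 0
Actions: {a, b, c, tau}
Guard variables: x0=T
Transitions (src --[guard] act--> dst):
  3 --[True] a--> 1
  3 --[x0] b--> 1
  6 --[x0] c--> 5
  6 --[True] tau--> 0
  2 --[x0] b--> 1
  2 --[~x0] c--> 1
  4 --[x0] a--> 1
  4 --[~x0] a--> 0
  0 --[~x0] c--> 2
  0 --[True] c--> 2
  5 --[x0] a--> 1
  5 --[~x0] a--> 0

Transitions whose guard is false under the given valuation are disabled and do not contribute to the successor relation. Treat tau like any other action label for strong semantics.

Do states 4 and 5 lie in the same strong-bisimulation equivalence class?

Answer: BISIMILAR

Working:
Bisimulation quotient by refinement:
  round 0: {{0,1,2,3,4,5,6}}
  round 1: {{0},{1},{2},{3},{4,5},{6}}
6 equivalence class(es) (converged in 2)
class of 4: {4,5}; class of 5: {4,5}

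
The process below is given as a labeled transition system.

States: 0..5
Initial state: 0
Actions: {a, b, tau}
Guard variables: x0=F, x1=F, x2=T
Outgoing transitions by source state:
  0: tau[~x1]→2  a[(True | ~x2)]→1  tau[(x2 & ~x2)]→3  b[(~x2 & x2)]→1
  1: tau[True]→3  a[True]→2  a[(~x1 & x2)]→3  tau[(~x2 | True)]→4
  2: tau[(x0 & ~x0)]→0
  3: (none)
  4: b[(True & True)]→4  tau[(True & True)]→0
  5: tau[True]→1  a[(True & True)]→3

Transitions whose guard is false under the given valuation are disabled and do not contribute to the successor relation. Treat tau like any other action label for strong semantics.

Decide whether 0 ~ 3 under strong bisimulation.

Answer: NOT BISIMILAR

Working:
Bisimulation quotient by refinement:
  P[0] = {{0,1,2,3,4,5}}
  P[1] = {{0,1,5},{2,3},{4}}
  P[2] = {{0},{1},{2,3},{4},{5}}
Fixed point at round 3; 5 class(es).
[0]={0}  [3]={2,3}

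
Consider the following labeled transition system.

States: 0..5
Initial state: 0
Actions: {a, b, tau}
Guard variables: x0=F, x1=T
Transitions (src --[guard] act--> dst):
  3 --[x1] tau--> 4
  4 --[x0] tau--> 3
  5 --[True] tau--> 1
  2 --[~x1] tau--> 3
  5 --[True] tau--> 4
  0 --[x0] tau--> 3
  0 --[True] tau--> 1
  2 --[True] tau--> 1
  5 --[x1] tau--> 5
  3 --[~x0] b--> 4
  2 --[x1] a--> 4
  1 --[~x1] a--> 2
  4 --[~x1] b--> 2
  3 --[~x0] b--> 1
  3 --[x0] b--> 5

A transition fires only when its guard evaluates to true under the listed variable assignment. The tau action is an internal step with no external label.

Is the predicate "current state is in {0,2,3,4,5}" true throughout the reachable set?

Answer: INVARIANT VIOLATED at state 1

Trace:
Inv-set: {0,2,3,4,5}
Reach set: {0,1}
  0: safe
  1: VIOLATES
counterexample path to 1: tau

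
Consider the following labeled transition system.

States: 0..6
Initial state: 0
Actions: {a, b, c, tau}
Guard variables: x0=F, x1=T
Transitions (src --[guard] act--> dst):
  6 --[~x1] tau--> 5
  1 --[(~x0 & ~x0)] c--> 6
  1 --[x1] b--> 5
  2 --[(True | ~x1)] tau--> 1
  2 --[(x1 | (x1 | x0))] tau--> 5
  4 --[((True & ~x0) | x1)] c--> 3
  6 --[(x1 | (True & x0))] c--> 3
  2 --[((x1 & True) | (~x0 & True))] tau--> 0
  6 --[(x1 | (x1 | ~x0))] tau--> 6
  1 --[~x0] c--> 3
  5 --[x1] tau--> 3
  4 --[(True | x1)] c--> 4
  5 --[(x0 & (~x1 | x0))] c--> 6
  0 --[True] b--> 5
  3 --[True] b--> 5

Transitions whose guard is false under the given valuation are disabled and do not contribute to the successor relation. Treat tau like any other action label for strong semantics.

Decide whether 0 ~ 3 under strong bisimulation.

Answer: BISIMILAR

Trace:
Refine partition for ~:
  P[0] = {{0,1,2,3,4,5,6}}
  P[1] = {{0,3},{1},{2,5},{4},{6}}
  P[2] = {{0,3},{1},{2},{4},{5},{6}}
6 equivalence class(es) (converged in 3)
0∈{0,3}, 3∈{0,3}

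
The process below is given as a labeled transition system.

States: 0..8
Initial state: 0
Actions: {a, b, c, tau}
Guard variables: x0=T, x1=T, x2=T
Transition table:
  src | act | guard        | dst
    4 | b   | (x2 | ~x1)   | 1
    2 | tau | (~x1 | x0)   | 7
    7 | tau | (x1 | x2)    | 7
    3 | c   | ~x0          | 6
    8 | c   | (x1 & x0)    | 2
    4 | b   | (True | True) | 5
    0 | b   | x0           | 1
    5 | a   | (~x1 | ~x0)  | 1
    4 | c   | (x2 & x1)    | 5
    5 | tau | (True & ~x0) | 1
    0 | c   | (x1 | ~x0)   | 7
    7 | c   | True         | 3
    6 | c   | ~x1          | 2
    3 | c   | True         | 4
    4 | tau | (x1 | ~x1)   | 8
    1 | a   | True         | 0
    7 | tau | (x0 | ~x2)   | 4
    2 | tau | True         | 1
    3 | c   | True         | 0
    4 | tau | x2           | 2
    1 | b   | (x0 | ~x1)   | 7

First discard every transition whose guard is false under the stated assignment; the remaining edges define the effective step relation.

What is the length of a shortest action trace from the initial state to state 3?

BFS to 3:
  Layer 0: {0}
  Layer 1: {1,7}
  Layer 2: {3,4}
3 enters at depth 2; path c·c

Answer: 2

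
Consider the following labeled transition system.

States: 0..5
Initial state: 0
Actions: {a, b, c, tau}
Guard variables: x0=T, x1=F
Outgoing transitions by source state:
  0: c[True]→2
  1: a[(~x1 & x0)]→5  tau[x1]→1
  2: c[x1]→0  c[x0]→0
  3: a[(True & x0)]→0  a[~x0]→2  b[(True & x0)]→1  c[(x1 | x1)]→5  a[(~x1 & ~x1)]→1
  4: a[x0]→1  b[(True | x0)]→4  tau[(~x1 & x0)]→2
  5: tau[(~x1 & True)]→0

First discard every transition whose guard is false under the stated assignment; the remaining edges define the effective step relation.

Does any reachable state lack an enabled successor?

R = {0,2}
  0: c→2  [deg 1]
  2: c→0  [deg 1]

Answer: DEADLOCK-FREE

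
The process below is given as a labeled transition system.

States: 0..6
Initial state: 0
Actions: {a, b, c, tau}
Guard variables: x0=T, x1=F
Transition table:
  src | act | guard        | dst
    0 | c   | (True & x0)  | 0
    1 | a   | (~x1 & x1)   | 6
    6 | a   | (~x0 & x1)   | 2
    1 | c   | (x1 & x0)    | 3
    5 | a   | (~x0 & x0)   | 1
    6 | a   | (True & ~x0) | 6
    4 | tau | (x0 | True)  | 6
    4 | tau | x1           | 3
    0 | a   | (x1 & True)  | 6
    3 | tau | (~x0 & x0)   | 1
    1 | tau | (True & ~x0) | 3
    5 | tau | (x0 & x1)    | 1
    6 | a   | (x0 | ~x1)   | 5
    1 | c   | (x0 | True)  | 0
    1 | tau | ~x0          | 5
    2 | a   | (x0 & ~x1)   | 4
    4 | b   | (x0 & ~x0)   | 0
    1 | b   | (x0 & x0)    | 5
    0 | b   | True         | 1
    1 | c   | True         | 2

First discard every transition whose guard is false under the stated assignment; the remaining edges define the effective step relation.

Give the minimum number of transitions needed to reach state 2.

Layered search for 2:
  L0 = {0}
  L1 = {1}
  L2 = {2,5}
first hit 2 at d=2 via b·c

Answer: 2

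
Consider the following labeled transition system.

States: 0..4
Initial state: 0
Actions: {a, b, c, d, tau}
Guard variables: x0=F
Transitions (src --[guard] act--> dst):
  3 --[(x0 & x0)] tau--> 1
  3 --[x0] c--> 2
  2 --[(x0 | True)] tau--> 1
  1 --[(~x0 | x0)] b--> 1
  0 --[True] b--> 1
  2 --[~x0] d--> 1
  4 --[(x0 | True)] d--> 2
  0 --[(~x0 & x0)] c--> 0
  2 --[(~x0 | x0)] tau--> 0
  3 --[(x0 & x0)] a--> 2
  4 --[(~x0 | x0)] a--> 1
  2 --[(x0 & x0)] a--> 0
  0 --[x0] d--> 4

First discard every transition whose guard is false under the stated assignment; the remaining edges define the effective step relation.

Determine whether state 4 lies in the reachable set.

7 transition(s) survive guard evaluation.
L0 = {0}
L1 = {1}  now seen {0,1}
Reachable = {0,1}

Answer: UNREACHABLE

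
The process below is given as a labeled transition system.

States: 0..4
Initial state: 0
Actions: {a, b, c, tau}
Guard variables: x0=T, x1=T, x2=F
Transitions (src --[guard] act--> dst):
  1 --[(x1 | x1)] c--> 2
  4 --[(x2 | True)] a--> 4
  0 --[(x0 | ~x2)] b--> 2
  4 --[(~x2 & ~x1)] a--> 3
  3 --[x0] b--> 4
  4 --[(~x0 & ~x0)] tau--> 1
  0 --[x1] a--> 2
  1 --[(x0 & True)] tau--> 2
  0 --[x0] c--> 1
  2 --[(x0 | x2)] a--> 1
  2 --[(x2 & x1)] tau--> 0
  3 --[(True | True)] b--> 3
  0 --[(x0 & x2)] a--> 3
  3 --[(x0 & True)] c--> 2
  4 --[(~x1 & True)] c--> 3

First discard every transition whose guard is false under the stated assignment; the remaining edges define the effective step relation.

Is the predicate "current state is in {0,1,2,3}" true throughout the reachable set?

Allowed set {0,1,2,3}
R = {0,1,2}
  0: safe
  1: safe
  2: safe

Answer: INVARIANT HOLDS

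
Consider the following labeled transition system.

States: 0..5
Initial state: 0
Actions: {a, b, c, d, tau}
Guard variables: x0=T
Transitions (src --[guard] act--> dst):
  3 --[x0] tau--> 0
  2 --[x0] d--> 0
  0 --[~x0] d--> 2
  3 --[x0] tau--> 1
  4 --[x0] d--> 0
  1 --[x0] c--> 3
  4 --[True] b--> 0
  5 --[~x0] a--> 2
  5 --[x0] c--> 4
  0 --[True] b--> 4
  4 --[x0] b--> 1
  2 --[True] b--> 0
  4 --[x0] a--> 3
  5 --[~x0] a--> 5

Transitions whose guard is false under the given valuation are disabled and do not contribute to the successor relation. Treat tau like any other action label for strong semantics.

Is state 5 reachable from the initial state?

Answer: UNREACHABLE

Analysis:
After dropping false guards: 11 live edges.
Layer 0: {0}
Layer 1: {4}  now seen {0,4}
Layer 2: {1,3}  now seen {0,1,3,4}
Reach set: {0,1,3,4}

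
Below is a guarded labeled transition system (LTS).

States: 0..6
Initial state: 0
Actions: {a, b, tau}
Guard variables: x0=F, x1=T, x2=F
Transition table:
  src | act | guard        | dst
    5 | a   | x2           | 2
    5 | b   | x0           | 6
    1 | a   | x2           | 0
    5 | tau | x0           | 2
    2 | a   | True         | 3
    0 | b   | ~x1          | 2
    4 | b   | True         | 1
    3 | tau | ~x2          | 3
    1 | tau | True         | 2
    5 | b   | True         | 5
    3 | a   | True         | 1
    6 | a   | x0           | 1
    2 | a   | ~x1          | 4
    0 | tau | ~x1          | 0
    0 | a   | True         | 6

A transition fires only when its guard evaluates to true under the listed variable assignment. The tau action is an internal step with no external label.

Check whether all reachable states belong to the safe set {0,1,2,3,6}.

Safe = {0,1,2,3,6}
Reachable = {0,6}
  0: safe
  6: safe

Answer: INVARIANT HOLDS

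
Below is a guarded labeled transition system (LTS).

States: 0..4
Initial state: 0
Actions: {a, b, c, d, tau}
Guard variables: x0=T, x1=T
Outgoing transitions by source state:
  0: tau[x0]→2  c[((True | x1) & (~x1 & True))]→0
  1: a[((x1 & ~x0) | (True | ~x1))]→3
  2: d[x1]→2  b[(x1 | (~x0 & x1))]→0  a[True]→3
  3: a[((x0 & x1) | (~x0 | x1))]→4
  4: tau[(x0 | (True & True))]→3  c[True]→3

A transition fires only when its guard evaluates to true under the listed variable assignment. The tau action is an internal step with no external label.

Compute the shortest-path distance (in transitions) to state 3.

BFS to 3:
  depth 0: {0}
  depth 1: {2}
  depth 2: {3}
3 enters at depth 2; path tau·a

Answer: 2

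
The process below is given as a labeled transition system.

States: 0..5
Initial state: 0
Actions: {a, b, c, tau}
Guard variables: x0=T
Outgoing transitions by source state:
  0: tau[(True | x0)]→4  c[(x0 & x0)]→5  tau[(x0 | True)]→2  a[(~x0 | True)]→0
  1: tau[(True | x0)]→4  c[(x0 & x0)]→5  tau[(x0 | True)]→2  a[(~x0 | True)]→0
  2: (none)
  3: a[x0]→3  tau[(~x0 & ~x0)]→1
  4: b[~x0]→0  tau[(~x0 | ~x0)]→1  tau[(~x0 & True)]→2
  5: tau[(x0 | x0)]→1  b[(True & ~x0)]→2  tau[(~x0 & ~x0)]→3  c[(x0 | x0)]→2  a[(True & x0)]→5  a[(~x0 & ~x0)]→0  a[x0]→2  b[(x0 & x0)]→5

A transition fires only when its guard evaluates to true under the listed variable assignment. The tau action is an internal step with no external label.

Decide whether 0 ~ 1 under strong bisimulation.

Answer: BISIMILAR

Trace:
Bisimulation quotient by refinement:
  P[0] = {{0,1,2,3,4,5}}
  P[1] = {{0,1},{2,4},{3},{5}}
stable after 2 split(s): 4 block(s)
class of 0: {0,1}; class of 1: {0,1}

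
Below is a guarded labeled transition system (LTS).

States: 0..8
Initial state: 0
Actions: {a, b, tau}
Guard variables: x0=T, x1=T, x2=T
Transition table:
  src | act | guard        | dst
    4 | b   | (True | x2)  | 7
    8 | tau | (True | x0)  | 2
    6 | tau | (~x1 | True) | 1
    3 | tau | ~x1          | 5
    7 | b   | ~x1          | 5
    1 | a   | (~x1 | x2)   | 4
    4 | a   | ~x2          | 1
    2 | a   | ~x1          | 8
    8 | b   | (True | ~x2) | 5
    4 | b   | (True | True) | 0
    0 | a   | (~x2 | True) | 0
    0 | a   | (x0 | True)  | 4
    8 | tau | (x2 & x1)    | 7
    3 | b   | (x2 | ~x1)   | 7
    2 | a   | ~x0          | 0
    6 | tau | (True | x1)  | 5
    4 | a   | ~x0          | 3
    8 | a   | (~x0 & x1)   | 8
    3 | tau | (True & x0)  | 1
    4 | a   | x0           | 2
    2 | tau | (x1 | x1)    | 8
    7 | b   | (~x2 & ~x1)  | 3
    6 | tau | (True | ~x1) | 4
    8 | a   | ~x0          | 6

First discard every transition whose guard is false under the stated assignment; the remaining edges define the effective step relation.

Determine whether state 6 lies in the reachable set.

Guard filter leaves 15 enabled edge(s).
depth 0: {0}
depth 1: {4}  cumulative {0,4}
depth 2: {2,7}  cumulative {0,2,4,7}
depth 3: {8}  cumulative {0,2,4,7,8}
depth 4: {5}  cumulative {0,2,4,5,7,8}
Reach set: {0,2,4,5,7,8}

Answer: UNREACHABLE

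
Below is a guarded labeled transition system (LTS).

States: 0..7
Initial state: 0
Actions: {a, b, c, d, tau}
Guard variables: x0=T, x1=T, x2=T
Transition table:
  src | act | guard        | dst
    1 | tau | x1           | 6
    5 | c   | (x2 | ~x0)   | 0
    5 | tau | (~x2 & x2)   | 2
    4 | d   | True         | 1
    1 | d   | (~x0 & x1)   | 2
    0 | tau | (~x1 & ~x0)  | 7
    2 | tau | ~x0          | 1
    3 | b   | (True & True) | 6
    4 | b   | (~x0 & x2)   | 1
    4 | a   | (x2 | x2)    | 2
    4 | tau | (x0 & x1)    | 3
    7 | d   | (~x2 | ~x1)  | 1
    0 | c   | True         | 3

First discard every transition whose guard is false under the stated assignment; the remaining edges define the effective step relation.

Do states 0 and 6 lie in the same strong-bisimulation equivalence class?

Answer: NOT BISIMILAR

Analysis:
Refine partition for ~:
  P[0] = {{0,1,2,3,4,5,6,7}}
  P[1] = {{0,5},{1},{2,6,7},{3},{4}}
  P[2] = {{0},{1},{2,6,7},{3},{4},{5}}
stable after 3 split(s): 6 block(s)
[0]={0}  [6]={2,6,7}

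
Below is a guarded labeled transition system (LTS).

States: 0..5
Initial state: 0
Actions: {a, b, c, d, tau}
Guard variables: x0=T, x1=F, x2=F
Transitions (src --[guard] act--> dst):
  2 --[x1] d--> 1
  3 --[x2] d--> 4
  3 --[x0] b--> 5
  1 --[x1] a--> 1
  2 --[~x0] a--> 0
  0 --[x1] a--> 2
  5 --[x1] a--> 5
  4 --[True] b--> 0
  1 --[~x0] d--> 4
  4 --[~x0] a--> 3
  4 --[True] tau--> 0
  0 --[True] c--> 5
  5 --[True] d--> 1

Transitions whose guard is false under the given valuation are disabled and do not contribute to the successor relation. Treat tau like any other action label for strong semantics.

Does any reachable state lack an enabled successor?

Reachable = {0,1,5}
  0: c→5  [1 out]
  1: ∅  [no exit]
  5: d→1  [1 out]
Path to 1: c·d

Answer: DEADLOCK at state 1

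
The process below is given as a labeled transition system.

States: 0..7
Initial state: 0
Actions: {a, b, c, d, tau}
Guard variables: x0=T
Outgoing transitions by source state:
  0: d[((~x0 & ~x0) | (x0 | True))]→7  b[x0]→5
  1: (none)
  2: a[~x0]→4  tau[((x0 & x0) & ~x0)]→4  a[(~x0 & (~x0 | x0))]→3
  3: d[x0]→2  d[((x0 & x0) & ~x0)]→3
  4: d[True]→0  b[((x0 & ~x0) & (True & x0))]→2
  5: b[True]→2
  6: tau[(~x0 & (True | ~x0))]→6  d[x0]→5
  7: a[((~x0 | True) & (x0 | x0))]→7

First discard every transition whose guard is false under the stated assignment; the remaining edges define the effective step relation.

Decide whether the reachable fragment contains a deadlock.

Answer: DEADLOCK at state 2

Trace:
Reachable = {0,2,5,7}
  0: b→5  d→7  [2 exit(s)]
  2: ∅  [STUCK]
  5: b→2  [1 exit(s)]
  7: a→7  [1 exit(s)]
Path to 2: b·b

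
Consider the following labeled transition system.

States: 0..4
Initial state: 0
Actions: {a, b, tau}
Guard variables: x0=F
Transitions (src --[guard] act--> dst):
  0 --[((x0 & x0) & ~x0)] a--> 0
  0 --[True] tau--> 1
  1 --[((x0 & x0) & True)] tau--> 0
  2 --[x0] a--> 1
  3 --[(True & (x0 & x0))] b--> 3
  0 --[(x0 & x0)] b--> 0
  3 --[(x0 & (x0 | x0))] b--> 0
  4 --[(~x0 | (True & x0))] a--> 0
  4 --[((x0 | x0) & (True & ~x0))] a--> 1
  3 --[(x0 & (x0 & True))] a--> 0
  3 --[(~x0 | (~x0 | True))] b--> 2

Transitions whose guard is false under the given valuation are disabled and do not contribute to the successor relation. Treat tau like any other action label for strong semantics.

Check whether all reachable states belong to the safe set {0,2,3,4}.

Answer: INVARIANT VIOLATED at state 1

Analysis:
Allowed set {0,2,3,4}
Reach set: {0,1}
  0: safe
  1: ✗ unsafe
witness against invariant: tau → 1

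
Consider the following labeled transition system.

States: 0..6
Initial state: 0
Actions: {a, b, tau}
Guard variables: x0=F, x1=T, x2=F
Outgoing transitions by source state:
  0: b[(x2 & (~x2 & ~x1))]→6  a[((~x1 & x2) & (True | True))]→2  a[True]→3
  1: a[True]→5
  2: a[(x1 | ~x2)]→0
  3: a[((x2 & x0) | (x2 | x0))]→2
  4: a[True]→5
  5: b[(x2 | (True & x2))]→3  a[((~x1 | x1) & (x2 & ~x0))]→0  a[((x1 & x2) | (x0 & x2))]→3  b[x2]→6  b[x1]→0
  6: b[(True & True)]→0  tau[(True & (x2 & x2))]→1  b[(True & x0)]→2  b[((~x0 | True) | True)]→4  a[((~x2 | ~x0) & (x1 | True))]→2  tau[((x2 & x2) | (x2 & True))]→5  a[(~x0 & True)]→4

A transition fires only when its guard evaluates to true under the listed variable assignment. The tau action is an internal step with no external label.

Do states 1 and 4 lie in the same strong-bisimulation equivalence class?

Answer: BISIMILAR

Trace:
Refine partition for ~:
  round 0: {{0,1,2,3,4,5,6}}
  round 1: {{0,1,2,4},{3},{5},{6}}
  round 2: {{0},{1,4},{2},{3},{5},{6}}
6 equivalence class(es) (converged in 3)
1∈{1,4}, 4∈{1,4}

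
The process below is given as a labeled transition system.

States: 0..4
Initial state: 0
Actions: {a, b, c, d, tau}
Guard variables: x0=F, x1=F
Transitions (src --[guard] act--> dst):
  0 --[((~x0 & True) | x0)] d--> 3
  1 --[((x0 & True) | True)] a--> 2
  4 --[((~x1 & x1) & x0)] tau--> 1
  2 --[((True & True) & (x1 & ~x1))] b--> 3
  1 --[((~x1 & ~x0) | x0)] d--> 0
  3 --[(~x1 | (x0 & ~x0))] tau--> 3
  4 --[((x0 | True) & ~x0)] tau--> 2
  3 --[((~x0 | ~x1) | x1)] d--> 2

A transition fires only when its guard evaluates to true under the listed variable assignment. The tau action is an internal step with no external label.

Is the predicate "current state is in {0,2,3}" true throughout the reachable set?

Safe = {0,2,3}
Reach set: {0,2,3}
  0: ok
  2: ok
  3: ok

Answer: INVARIANT HOLDS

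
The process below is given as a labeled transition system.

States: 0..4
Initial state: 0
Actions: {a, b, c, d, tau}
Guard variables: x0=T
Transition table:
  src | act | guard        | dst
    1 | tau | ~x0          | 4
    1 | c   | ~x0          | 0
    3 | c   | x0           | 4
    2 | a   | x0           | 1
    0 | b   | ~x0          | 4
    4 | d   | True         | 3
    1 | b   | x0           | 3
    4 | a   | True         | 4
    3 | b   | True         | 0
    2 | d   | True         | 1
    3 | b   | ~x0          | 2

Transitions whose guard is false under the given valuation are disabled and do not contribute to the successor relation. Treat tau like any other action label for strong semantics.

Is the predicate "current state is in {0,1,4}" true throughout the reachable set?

Answer: INVARIANT HOLDS

Trace:
Safe = {0,1,4}
Reach set: {0}
  0: ok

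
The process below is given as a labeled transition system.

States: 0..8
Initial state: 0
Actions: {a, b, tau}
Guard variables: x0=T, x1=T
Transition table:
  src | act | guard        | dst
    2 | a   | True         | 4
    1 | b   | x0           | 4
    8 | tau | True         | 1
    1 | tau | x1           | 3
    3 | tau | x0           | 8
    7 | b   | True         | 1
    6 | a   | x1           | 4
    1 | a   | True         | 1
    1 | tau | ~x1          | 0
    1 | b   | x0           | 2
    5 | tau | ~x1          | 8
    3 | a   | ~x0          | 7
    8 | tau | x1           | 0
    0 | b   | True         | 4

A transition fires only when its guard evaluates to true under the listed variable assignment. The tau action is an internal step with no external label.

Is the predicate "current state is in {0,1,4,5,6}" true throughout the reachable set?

Answer: INVARIANT HOLDS

Trace:
Allowed set {0,1,4,5,6}
Reachable = {0,4}
  0: ok
  4: ok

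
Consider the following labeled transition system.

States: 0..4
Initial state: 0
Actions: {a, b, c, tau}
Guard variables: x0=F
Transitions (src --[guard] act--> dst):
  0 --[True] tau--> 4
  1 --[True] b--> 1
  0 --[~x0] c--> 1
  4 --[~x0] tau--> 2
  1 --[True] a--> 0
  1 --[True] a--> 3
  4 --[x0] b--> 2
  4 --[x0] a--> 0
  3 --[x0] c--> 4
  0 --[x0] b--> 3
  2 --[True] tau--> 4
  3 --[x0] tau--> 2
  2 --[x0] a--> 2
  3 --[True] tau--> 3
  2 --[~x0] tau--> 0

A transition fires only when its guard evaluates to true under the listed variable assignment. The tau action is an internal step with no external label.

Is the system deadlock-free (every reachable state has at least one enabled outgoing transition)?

Answer: DEADLOCK-FREE

Working:
Reach set: {0,1,2,3,4}
  0: c→1  tau→4  [deg 2]
  1: a→0  a→3  b→1  [deg 3]
  2: tau→0  tau→4  [deg 2]
  3: tau→3  [deg 1]
  4: tau→2  [deg 1]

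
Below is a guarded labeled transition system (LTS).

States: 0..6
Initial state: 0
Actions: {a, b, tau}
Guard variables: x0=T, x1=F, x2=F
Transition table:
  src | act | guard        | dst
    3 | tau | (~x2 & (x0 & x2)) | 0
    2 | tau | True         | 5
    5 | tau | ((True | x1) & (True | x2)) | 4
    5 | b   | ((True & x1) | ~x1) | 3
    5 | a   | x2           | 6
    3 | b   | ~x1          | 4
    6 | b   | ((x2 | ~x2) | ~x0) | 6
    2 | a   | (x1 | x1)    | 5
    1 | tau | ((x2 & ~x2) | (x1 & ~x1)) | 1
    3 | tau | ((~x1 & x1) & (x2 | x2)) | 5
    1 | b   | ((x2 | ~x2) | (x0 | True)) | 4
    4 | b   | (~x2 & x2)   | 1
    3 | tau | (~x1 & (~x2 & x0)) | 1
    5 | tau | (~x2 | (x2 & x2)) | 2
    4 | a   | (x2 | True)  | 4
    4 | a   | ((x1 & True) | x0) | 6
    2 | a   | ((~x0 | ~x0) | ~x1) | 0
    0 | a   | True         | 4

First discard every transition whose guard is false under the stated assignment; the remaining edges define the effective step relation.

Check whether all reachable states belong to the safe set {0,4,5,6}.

Safe = {0,4,5,6}
Reach set: {0,4,6}
  0: ✓
  4: ✓
  6: ✓

Answer: INVARIANT HOLDS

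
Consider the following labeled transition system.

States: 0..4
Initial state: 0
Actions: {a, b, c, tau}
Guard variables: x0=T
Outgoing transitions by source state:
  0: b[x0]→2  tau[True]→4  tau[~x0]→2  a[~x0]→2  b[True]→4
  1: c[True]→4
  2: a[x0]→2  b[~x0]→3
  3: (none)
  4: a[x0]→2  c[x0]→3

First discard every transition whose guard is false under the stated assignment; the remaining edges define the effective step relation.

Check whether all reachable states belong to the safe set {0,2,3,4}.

Inv-set: {0,2,3,4}
Reach set: {0,2,3,4}
  0: ✓
  2: ✓
  3: ✓
  4: ✓

Answer: INVARIANT HOLDS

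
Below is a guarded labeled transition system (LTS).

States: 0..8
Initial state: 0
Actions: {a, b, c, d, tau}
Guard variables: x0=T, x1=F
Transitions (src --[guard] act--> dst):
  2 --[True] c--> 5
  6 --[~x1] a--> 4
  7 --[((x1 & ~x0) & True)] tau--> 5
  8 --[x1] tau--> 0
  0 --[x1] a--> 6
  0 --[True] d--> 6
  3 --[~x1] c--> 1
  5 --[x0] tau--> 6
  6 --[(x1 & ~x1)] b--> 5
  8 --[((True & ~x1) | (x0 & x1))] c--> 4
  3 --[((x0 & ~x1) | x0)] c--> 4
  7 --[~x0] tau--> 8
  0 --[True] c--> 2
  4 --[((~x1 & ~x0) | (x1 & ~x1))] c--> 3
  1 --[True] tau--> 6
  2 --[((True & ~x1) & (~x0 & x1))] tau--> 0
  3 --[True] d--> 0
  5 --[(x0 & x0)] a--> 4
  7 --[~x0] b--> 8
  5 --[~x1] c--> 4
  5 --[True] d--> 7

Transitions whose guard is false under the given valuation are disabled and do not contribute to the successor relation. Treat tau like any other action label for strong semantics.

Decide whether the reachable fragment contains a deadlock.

Answer: DEADLOCK at state 4

Trace:
Reach set: {0,2,4,5,6,7}
  0: c→2  d→6  [deg 2]
  2: c→5  [deg 1]
  4: ∅  [STUCK]
  5: a→4  c→4  d→7  tau→6  [deg 4]
  6: a→4  [deg 1]
  7: ∅  [STUCK]
trace reaching 4: d·a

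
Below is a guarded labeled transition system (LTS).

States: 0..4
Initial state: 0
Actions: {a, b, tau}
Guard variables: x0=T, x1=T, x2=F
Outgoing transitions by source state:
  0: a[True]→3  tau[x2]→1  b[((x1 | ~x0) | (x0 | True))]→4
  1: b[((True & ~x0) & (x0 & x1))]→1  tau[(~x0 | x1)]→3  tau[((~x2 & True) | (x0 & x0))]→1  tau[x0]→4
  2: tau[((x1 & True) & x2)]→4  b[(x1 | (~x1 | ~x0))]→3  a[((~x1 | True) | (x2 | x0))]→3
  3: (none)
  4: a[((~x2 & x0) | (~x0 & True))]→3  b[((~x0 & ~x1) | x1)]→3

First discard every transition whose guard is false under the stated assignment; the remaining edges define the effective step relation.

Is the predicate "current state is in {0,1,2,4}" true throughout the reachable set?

Answer: INVARIANT VIOLATED at state 3

Analysis:
Inv-set: {0,1,2,4}
Reach set: {0,3,4}
  0: ok
  3: VIOLATES
  4: ok
reach 3 via a — violates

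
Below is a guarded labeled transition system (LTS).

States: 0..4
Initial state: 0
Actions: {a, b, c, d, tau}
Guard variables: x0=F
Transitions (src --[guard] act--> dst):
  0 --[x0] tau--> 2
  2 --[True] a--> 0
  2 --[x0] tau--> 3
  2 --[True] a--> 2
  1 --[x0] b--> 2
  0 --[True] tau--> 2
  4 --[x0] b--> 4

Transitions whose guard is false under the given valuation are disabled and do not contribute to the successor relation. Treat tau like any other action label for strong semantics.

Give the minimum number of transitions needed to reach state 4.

Answer: UNREACHABLE

Working:
Layered search for 4:
  Layer 0: {0}
  Layer 1: {2}
4 never appears.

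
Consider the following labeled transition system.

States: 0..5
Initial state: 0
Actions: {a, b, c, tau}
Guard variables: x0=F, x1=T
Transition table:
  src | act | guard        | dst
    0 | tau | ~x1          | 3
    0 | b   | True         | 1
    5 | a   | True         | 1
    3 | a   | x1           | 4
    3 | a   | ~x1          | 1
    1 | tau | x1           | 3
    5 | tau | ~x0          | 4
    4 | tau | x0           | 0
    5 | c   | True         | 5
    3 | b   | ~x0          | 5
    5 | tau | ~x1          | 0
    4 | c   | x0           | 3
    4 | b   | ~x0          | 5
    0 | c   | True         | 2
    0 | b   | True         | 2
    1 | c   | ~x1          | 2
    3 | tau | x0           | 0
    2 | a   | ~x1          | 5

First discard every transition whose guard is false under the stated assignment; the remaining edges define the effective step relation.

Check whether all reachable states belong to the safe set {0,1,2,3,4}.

Answer: INVARIANT VIOLATED at state 5

Analysis:
Inv-set: {0,1,2,3,4}
R = {0,1,2,3,4,5}
  0: safe
  1: safe
  2: safe
  3: safe
  4: safe
  5: ✗ unsafe
reach 5 via b·tau·b — violates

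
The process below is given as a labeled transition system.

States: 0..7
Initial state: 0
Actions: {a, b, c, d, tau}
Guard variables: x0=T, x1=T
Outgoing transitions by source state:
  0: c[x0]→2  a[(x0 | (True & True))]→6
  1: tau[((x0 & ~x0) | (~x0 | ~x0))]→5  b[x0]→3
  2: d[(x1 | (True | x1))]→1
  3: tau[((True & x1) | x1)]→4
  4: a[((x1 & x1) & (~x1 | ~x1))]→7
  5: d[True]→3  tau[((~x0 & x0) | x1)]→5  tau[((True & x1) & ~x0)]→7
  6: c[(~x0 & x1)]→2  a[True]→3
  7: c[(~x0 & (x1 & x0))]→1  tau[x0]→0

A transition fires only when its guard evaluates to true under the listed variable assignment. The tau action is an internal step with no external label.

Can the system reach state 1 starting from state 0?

Answer: REACHABLE

Analysis:
Guard filter leaves 9 enabled edge(s).
L0 = {0}
L1 = {2,6}  total {0,2,6}
L2 = {1,3}  total {0,1,2,3,6}
L3 = {4}  total {0,1,2,3,4,6}
Reachable = {0,1,2,3,4,6}
Path to 1: c·d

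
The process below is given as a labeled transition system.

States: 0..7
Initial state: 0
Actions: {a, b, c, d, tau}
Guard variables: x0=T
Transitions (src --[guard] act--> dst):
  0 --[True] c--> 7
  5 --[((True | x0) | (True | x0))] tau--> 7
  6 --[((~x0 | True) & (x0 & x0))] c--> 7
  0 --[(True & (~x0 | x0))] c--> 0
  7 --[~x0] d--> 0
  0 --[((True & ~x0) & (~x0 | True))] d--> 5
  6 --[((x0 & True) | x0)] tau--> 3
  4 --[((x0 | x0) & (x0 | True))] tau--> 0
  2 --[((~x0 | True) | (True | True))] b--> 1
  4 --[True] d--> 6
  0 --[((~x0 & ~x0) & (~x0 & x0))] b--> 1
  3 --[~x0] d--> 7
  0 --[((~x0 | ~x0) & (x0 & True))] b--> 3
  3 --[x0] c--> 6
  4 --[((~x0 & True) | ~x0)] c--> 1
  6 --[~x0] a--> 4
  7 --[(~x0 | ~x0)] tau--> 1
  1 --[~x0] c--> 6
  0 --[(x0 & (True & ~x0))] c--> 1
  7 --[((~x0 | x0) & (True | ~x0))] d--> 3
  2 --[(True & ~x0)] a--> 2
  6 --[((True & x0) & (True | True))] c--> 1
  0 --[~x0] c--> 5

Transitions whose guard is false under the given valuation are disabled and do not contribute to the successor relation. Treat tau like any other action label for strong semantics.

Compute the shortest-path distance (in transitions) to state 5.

Breadth-first toward 5:
  L0 = {0}
  L1 = {7}
  L2 = {3}
  L3 = {6}
  L4 = {1}
5 never appears.

Answer: UNREACHABLE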